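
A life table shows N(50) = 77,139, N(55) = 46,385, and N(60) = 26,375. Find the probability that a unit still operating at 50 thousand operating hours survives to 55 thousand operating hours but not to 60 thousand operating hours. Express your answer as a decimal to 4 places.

0.2594

This is the probability of reaching 55 but not 60, conditional on being operational at 50: (N(55) − N(60)) / N(50).
= (46,385 − 26,375) / 77,139 = 20,010 / 77,139 = 0.259402.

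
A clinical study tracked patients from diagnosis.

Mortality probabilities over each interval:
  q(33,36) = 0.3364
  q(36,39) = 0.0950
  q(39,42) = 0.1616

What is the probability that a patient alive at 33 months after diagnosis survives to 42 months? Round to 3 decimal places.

The overall survival probability is (1 − 0.3364) × (1 − 0.0950) × (1 − 0.1616).
= 0.6636 × 0.9050 × 0.8384 = 0.503508.

0.504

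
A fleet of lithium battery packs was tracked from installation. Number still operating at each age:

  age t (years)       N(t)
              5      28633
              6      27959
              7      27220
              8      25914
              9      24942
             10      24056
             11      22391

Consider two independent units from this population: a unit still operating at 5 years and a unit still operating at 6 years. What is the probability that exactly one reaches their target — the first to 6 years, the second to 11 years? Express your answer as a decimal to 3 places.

0.213

p₁ = N(6)/N(5) = 27959/28633 = 0.976461; p₂ = N(11)/N(6) = 22391/27959 = 0.800851.
P(exactly one) = p₁(1−p₂) + (1−p₁)p₂ = 0.194461 + 0.018851 = 0.213312.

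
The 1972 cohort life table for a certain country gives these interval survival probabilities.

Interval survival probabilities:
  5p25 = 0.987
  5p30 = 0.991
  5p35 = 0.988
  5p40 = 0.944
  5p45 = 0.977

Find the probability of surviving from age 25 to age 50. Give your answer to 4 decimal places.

0.8913

25p25 = 0.987 × 0.991 × 0.988 × 0.944 × 0.977.
= 0.891280.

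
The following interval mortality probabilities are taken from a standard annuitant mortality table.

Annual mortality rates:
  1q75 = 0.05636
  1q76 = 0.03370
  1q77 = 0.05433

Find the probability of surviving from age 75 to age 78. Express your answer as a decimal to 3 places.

0.862

Chaining the interval survival probabilities: (1 − 0.05636) × (1 − 0.03370) × (1 − 0.05433).
= 0.94364 × 0.96630 × 0.94567 = 0.862299.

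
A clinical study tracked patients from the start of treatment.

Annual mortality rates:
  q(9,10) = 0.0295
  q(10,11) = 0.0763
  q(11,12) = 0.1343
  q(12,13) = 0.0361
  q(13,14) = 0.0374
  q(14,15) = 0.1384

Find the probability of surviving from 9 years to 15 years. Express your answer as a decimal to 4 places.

0.6204

Chaining the interval survival probabilities: (1 − 0.0295) × (1 − 0.0763) × (1 − 0.1343) × (1 − 0.0361) × (1 − 0.0374) × (1 − 0.1384).
= 0.9705 × 0.9237 × 0.8657 × 0.9639 × 0.9626 × 0.8616 = 0.620408.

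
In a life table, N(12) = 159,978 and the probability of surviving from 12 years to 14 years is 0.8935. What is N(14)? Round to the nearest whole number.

142940

N(14) = N(12) × p = 159,978 × 0.8935 = 142940.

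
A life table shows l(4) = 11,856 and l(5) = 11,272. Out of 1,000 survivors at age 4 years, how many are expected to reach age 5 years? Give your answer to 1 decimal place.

The relevant probability is 11,272/11,856 = 0.950742.
Expected number = 1,000 × 0.950742 = 950.7.

950.7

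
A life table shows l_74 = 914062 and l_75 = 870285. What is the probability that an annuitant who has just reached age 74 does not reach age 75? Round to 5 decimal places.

0.04789

P(die before 75 | alive at 74) = 1 − l_75/l_74 = 1 − 870285/914062 = (43777)/914062 = 0.047893.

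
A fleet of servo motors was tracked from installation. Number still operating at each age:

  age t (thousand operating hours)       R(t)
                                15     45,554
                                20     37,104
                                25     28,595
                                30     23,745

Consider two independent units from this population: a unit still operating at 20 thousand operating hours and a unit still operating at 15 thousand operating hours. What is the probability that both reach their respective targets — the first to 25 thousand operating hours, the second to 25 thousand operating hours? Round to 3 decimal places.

p₁ = R(25)/R(20) = 28,595/37,104 = 0.770672; p₂ = R(25)/R(15) = 28,595/45,554 = 0.627717.
P(both) = p₁ × p₂ = 0.770672 × 0.627717 = 0.483764.

0.484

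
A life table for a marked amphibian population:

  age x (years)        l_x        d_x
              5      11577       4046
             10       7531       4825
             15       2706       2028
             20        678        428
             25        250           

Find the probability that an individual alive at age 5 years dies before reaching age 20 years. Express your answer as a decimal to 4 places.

0.9414

P(die before 20 | alive at 5) = 1 − l_20/l_5 = 1 − 678/11577 = (10899)/11577 = 0.941436.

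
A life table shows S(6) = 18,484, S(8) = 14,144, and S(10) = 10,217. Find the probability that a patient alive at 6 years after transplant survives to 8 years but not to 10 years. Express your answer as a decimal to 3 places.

0.212

This is the probability of reaching 8 but not 10, conditional on being alive at 6: (S(8) − S(10)) / S(6).
= (14,144 − 10,217) / 18,484 = 3,927 / 18,484 = 0.212454.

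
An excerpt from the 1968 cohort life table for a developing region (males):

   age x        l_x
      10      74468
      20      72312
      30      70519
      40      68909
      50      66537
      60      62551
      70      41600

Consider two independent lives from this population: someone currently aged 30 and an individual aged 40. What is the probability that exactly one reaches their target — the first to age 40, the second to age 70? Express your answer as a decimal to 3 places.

p₁ = l_40/l_30 = 68909/70519 = 0.977169; p₂ = l_70/l_40 = 41600/68909 = 0.603695.
P(exactly one) = p₁(1−p₂) + (1−p₁)p₂ = 0.387257 + 0.013783 = 0.401040.

0.401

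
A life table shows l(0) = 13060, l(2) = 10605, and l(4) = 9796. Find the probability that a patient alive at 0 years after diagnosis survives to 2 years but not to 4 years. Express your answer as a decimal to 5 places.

0.06194

This is the probability of reaching 2 but not 4, conditional on being alive at 0: (l(2) − l(4)) / l(0).
= (10605 − 9796) / 13060 = 809 / 13060 = 0.061945.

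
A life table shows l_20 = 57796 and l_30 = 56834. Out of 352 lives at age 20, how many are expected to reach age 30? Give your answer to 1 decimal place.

346.1

The relevant probability is 56834/57796 = 0.983355.
Expected number = 352 × 0.983355 = 346.1.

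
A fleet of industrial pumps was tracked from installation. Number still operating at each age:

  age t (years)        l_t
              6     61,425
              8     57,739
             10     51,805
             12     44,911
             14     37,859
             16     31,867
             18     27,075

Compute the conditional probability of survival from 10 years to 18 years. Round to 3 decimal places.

0.523

The conditional survival probability is l_18/l_10 = 27,075/51,805 = 0.522633.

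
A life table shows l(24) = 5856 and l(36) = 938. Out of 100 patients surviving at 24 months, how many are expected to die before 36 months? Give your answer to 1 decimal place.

84.0

The relevant probability is 1 − 938/5856 = 0.839822.
Expected number = 100 × 0.839822 = 84.0.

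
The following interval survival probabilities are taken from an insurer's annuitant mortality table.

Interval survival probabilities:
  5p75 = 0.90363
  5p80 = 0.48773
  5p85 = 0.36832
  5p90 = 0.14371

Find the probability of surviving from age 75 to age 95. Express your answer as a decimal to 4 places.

Survival from 75 to 95 is the product of surviving each interval: 0.90363 × 0.48773 × 0.36832 × 0.14371.
= 0.023328.

0.0233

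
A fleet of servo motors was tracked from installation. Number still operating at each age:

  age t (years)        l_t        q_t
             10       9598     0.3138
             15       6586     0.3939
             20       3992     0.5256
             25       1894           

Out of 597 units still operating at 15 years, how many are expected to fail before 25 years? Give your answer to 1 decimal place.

The relevant probability is 1 − 1894/6586 = 0.712420.
Expected number = 597 × 0.712420 = 425.3.

425.3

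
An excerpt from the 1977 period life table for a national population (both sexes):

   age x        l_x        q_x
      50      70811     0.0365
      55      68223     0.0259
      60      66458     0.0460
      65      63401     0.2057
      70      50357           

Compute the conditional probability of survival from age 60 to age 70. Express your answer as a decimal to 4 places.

0.7577

We want 10p60 = l_70/l_60.
The conditional survival probability is l_70/l_60 = 50357/66458 = 0.757727.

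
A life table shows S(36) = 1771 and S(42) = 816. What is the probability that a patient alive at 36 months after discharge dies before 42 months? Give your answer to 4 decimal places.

0.5392

P(die before 42 | alive at 36) = 1 − S(42)/S(36) = 1 − 816/1771 = (955)/1771 = 0.539243.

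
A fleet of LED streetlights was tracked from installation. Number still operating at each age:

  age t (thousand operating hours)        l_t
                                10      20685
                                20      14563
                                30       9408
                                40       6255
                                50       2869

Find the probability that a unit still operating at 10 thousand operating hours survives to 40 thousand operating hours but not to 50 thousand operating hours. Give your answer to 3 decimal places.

This is the probability of reaching 40 but not 50, conditional on being operational at 10: (l_40 − l_50) / l_10.
= (6255 − 2869) / 20685 = 3386 / 20685 = 0.163693.

0.164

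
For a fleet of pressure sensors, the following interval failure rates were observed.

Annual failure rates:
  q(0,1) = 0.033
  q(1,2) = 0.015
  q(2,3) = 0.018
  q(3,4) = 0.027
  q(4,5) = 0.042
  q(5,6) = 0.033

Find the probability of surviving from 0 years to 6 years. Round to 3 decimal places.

0.843

Chaining the interval survival probabilities: (1 − 0.033) × (1 − 0.015) × (1 − 0.018) × (1 − 0.027) × (1 − 0.042) × (1 − 0.033).
= 0.967 × 0.985 × 0.982 × 0.973 × 0.958 × 0.967 = 0.843100.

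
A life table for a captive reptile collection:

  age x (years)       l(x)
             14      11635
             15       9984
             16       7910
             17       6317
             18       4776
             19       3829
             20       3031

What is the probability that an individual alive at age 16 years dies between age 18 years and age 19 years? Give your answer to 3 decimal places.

This is the probability of reaching 18 but not 19, conditional on being alive at 16: (l(18) − l(19)) / l(16).
= (4776 − 3829) / 7910 = 947 / 7910 = 0.119722.

0.120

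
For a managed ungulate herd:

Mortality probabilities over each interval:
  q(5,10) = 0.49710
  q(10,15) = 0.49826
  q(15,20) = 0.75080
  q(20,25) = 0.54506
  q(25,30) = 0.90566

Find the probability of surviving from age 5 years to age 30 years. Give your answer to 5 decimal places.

0.00270

P(survive 5→30) = (1 − 0.49710) × (1 − 0.49826) × (1 − 0.75080) × (1 − 0.54506) × (1 − 0.90566).
= 0.50290 × 0.50174 × 0.24920 × 0.45494 × 0.09434 = 0.002699.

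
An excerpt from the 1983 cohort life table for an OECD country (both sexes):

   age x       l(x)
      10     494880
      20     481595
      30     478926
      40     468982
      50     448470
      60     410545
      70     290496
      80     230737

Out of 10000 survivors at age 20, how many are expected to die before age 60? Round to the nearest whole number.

1475

The relevant probability is 1 − 410545/481595 = 0.147531.
Expected number = 10000 × 0.147531 = 1475.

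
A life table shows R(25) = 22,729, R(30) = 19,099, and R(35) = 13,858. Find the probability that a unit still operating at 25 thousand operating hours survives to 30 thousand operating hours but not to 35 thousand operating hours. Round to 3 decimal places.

This is the probability of reaching 30 but not 35, conditional on being operational at 25: (R(30) − R(35)) / R(25).
= (19,099 − 13,858) / 22,729 = 5,241 / 22,729 = 0.230586.

0.231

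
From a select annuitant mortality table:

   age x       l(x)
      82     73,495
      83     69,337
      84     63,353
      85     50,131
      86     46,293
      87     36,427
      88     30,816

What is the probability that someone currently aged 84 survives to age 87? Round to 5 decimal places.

0.57498

The conditional survival probability is l(87)/l(84) = 36,427/63,353 = 0.574985.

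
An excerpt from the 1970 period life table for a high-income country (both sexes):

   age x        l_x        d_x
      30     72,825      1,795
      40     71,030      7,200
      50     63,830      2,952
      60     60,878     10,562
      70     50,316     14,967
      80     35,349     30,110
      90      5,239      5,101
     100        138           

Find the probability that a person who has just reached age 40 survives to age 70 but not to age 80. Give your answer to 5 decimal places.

This is the probability of reaching 70 but not 80, conditional on being alive at 40: (l_70 − l_80) / l_40.
= (50,316 − 35,349) / 71,030 = 14,967 / 71,030 = 0.210714.

0.21071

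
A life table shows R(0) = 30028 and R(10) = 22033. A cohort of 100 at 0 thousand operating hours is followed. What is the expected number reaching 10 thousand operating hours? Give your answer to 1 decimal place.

The relevant probability is 22033/30028 = 0.733749.
Expected number = 100 × 0.733749 = 73.4.

73.4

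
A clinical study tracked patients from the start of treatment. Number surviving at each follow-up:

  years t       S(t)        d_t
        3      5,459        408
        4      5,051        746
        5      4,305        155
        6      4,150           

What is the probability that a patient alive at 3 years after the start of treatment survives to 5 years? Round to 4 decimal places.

0.7886

The conditional survival probability is S(5)/S(3) = 4,305/5,459 = 0.788606.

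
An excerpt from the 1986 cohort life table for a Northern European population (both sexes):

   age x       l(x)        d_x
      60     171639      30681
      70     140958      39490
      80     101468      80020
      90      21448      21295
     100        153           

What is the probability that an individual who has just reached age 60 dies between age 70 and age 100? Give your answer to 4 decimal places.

This is the probability of reaching 70 but not 100, conditional on being alive at 60: (l(70) − l(100)) / l(60).
= (140958 − 153) / 171639 = 140805 / 171639 = 0.820356.

0.8204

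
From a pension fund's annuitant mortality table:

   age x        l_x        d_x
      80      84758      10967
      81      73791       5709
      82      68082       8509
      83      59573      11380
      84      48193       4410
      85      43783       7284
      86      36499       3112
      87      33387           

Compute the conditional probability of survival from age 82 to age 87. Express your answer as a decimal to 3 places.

We want 5p82 = l_87/l_82.
The conditional survival probability is l_87/l_82 = 33387/68082 = 0.490394.

0.490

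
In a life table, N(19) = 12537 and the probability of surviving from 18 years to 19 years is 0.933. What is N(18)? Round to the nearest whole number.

13437

N(18) = N(19) / p = 12537 / 0.933 = 13437.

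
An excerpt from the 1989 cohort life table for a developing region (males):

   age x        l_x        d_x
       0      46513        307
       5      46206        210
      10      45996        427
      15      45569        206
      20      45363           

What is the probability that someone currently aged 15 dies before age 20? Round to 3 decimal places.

P(die before 20 | alive at 15) = 1 − l_20/l_15 = 1 − 45363/45569 = (206)/45569 = 0.004521.

0.005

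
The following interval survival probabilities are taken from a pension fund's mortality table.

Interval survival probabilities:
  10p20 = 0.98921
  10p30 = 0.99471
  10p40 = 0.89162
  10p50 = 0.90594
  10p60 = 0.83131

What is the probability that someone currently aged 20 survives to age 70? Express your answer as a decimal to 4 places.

Survival from 20 to 70 is the product of surviving each interval: 0.98921 × 0.99471 × 0.89162 × 0.90594 × 0.83131.
= 0.660735.

0.6607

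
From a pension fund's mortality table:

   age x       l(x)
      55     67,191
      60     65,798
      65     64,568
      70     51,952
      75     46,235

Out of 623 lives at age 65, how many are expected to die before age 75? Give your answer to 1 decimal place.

176.9

The relevant probability is 1 − 46,235/64,568 = 0.283933.
Expected number = 623 × 0.283933 = 176.9.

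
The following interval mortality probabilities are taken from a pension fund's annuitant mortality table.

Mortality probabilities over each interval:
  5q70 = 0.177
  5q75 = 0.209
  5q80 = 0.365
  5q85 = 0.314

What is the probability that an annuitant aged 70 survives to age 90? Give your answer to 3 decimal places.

20p70 = (1 − 0.177) × (1 − 0.209) × (1 − 0.365) × (1 − 0.314).
= 0.823 × 0.791 × 0.635 × 0.686 = 0.283579.

0.284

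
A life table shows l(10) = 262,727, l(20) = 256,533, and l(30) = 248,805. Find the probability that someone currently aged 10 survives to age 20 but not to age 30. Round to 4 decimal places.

This is the probability of reaching 20 but not 30, conditional on being alive at 10: (l(20) − l(30)) / l(10).
= (256,533 − 248,805) / 262,727 = 7,728 / 262,727 = 0.029415.

0.0294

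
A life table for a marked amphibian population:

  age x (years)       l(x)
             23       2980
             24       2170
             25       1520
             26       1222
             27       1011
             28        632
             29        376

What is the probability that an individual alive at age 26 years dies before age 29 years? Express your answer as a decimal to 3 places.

P(die before 29 | alive at 26) = 1 − l(29)/l(26) = 1 − 376/1222 = (846)/1222 = 0.692308.

0.692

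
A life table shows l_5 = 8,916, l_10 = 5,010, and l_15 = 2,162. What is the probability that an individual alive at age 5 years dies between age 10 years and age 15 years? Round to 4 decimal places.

This is the probability of reaching 10 but not 15, conditional on being alive at 5: (l_10 − l_15) / l_5.
= (5,010 − 2,162) / 8,916 = 2,848 / 8,916 = 0.319426.

0.3194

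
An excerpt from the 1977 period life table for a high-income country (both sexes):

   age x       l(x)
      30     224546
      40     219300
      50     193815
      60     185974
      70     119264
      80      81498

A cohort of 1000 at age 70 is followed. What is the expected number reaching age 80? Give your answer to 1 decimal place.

683.3

The relevant probability is 81498/119264 = 0.683341.
Expected number = 1000 × 0.683341 = 683.3.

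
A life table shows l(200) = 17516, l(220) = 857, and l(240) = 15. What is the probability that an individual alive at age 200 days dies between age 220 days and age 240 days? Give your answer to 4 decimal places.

0.0481

This is the probability of reaching 220 but not 240, conditional on being alive at 200: (l(220) − l(240)) / l(200).
= (857 − 15) / 17516 = 842 / 17516 = 0.048070.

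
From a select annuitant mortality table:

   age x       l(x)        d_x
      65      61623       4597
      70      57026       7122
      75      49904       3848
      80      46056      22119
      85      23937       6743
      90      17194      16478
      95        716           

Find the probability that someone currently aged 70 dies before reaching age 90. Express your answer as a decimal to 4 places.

P(die before 90 | alive at 70) = 1 − l(90)/l(70) = 1 − 17194/57026 = (39832)/57026 = 0.698488.

0.6985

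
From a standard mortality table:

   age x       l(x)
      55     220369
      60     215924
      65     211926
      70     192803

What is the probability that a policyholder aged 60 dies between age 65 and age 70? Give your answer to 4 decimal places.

This is the probability of reaching 65 but not 70, conditional on being alive at 60: (l(65) − l(70)) / l(60).
= (211926 − 192803) / 215924 = 19123 / 215924 = 0.088564.

0.0886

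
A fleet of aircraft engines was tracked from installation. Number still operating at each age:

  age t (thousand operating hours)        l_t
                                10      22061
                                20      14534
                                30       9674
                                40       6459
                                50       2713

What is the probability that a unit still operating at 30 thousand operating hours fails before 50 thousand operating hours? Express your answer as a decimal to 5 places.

0.71956

P(fail before 50 | operational at 30) = 1 − l_50/l_30 = 1 − 2713/9674 = (6961)/9674 = 0.719558.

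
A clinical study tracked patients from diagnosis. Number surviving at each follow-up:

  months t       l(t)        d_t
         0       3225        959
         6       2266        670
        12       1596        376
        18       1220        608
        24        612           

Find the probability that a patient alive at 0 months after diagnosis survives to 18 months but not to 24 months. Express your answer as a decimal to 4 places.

This is the probability of reaching 18 but not 24, conditional on being alive at 0: (l(18) − l(24)) / l(0).
= (1220 − 612) / 3225 = 608 / 3225 = 0.188527.

0.1885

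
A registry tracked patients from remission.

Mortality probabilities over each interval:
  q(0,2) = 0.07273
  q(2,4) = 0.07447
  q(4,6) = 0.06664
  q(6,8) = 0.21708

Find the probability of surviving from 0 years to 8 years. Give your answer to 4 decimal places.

0.6271

Survival from 0 to 8 is the product of surviving each interval: (1 − 0.07273) × (1 − 0.07447) × (1 − 0.06664) × (1 − 0.21708).
= 0.92727 × 0.92553 × 0.93336 × 0.78292 = 0.627138.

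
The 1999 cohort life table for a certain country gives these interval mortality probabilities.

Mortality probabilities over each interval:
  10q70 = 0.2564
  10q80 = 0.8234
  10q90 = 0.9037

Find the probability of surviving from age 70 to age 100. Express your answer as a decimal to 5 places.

Survival from 70 to 100 is the product of surviving each interval: (1 − 0.2564) × (1 − 0.8234) × (1 − 0.9037).
= 0.7436 × 0.1766 × 0.0963 = 0.012646.

0.01265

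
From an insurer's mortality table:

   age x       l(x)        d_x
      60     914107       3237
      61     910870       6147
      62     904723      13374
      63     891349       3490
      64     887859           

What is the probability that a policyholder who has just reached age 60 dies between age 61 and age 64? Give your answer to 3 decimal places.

0.025

This is the probability of reaching 61 but not 64, conditional on being alive at 60: (l(61) − l(64)) / l(60).
= (910870 − 887859) / 914107 = 23011 / 914107 = 0.025173.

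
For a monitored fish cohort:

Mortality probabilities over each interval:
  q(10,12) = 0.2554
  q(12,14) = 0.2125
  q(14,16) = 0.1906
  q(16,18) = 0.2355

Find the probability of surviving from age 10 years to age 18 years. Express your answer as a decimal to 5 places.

0.36284

P(survive 10→18) = (1 − 0.2554) × (1 − 0.2125) × (1 − 0.1906) × (1 − 0.2355).
= 0.7446 × 0.7875 × 0.8094 × 0.7645 = 0.362839.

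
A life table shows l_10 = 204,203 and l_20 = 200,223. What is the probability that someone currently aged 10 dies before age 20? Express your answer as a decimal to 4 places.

0.0195

P(die before 20 | alive at 10) = 1 − l_20/l_10 = 1 − 200,223/204,203 = (3,980)/204,203 = 0.019490.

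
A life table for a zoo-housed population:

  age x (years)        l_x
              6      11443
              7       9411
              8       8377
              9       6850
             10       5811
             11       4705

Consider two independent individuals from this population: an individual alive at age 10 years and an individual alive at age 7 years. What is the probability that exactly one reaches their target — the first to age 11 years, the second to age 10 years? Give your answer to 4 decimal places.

0.4272

p₁ = l_11/l_10 = 4705/5811 = 0.809671; p₂ = l_10/l_7 = 5811/9411 = 0.617469.
P(exactly one) = p₁(1−p₂) + (1−p₁)p₂ = 0.309724 + 0.117522 = 0.427247.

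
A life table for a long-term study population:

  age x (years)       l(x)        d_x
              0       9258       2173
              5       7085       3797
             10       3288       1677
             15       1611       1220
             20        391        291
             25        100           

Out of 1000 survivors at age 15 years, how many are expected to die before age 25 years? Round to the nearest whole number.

938

The relevant probability is 1 − 100/1611 = 0.937927.
Expected number = 1000 × 0.937927 = 938.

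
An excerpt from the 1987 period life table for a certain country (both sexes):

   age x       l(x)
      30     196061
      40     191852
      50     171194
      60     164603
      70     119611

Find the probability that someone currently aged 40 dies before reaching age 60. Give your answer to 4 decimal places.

P(die before 60 | alive at 40) = 1 − l(60)/l(40) = 1 − 164603/191852 = (27249)/191852 = 0.142031.

0.1420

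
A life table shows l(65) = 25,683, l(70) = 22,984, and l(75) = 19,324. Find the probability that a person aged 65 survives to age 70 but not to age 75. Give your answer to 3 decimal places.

0.143

This is the probability of reaching 70 but not 75, conditional on being alive at 65: (l(70) − l(75)) / l(65).
= (22,984 − 19,324) / 25,683 = 3,660 / 25,683 = 0.142507.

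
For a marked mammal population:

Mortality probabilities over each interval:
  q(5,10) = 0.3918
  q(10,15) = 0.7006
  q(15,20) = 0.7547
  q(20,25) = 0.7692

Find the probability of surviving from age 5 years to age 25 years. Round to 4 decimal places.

0.0103

Survival from 5 to 25 is the product of surviving each interval: (1 − 0.3918) × (1 − 0.7006) × (1 − 0.7547) × (1 − 0.7692).
= 0.6082 × 0.2994 × 0.2453 × 0.2308 = 0.010309.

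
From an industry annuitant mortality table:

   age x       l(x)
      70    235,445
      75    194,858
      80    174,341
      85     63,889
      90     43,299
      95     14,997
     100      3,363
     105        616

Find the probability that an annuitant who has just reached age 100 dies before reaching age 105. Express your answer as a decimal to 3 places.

0.817

P(die before 105 | alive at 100) = 1 − l(105)/l(100) = 1 − 616/3,363 = (2,747)/3,363 = 0.816830.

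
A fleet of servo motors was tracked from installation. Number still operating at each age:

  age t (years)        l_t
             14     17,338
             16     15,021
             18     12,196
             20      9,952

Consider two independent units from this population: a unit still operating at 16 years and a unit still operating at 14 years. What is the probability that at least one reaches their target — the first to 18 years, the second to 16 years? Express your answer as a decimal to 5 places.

p₁ = l_18/l_16 = 12,196/15,021 = 0.811930; p₂ = l_16/l_14 = 15,021/17,338 = 0.866363.
P(at least one) = 1 − (1−p₁)(1−p₂) = 1 − 0.188070 × 0.133637 = 0.974867.

0.97487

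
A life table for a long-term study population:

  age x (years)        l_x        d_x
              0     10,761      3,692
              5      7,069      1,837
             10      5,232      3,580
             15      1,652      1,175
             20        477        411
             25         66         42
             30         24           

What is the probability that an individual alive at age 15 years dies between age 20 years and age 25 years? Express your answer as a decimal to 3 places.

0.249

This is the probability of reaching 20 but not 25, conditional on being alive at 15: (l_20 − l_25) / l_15.
= (477 − 66) / 1,652 = 411 / 1,652 = 0.248789.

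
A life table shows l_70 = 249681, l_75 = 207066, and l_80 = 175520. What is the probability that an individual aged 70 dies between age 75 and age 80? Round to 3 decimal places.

We want 5|5q70 = (l_75 − l_80)/l_70.
This is the probability of reaching 75 but not 80, conditional on being alive at 70: (l_75 − l_80) / l_70.
= (207066 − 175520) / 249681 = 31546 / 249681 = 0.126345.

0.126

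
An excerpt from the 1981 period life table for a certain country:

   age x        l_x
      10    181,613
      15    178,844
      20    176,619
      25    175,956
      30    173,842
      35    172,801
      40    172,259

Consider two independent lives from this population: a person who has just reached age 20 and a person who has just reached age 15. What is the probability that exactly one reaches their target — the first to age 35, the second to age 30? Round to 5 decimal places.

0.04838

p₁ = l_35/l_20 = 172,801/176,619 = 0.978383; p₂ = l_30/l_15 = 173,842/178,844 = 0.972031.
P(exactly one) = p₁(1−p₂) + (1−p₁)p₂ = 0.027364 + 0.021012 = 0.048377.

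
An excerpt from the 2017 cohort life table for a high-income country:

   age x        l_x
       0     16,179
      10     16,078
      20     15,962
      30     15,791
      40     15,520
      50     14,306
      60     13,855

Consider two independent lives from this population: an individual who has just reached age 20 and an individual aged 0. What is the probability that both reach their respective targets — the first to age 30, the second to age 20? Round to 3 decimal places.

0.976

p₁ = l_30/l_20 = 15,791/15,962 = 0.989287; p₂ = l_20/l_0 = 15,962/16,179 = 0.986588.
P(both) = p₁ × p₂ = 0.989287 × 0.986588 = 0.976019.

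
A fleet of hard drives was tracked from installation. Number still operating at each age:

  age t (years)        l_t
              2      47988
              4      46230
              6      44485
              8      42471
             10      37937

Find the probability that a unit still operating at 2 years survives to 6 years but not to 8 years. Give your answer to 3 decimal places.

0.042

This is the probability of reaching 6 but not 8, conditional on being operational at 2: (l_6 − l_8) / l_2.
= (44485 − 42471) / 47988 = 2014 / 47988 = 0.041969.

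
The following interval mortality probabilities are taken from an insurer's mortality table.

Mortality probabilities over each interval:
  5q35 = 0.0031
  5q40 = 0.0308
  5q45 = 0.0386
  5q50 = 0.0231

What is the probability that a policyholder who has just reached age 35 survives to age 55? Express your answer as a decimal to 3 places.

0.907

Survival from 35 to 55 is the product of surviving each interval: (1 − 0.0031) × (1 − 0.0308) × (1 − 0.0386) × (1 − 0.0231).
= 0.9969 × 0.9692 × 0.9614 × 0.9769 = 0.907443.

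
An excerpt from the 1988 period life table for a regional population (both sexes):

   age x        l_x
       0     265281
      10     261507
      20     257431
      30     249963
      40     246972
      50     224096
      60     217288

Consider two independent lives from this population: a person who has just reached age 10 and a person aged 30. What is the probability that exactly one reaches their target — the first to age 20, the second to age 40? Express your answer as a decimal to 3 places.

0.027

p₁ = l_20/l_10 = 257431/261507 = 0.984413; p₂ = l_40/l_30 = 246972/249963 = 0.988034.
P(exactly one) = p₁(1−p₂) + (1−p₁)p₂ = 0.011779 + 0.015400 = 0.027180.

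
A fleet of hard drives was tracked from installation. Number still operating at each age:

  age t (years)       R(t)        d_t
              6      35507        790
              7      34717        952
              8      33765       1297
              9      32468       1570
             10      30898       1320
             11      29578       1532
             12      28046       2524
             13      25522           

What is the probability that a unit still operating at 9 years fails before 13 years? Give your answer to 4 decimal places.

P(fail before 13 | operational at 9) = 1 − R(13)/R(9) = 1 − 25522/32468 = (6946)/32468 = 0.213934.

0.2139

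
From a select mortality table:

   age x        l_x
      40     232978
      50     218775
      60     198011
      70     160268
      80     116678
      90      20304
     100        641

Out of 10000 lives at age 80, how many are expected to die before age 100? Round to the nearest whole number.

The relevant probability is 1 − 641/116678 = 0.994506.
Expected number = 10000 × 0.994506 = 9945.

9945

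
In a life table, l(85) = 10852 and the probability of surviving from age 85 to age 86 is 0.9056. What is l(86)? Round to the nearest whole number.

9828

l(86) = l(85) × p = 10852 × 0.9056 = 9828.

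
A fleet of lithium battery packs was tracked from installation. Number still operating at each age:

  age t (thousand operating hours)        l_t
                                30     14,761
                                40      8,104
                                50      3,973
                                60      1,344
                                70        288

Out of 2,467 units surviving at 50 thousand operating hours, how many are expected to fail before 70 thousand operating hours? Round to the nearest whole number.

The relevant probability is 1 − 288/3,973 = 0.927511.
Expected number = 2,467 × 0.927511 = 2288.

2288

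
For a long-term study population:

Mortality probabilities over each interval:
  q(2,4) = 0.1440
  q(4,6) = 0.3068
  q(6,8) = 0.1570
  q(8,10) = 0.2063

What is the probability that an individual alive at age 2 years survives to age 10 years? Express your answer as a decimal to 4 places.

The overall survival probability is (1 − 0.1440) × (1 − 0.3068) × (1 − 0.1570) × (1 − 0.2063).
= 0.8560 × 0.6932 × 0.8430 × 0.7937 = 0.397024.

0.3970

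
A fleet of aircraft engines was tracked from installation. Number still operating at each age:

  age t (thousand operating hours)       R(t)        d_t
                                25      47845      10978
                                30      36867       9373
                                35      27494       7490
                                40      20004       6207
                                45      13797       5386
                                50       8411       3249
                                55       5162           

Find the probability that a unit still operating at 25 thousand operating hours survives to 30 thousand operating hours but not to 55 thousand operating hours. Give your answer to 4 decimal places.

0.6627

This is the probability of reaching 30 but not 55, conditional on being operational at 25: (R(30) − R(55)) / R(25).
= (36867 − 5162) / 47845 = 31705 / 47845 = 0.662661.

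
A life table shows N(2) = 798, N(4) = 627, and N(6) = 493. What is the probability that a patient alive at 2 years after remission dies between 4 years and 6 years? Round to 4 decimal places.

0.1679

This is the probability of reaching 4 but not 6, conditional on being alive at 2: (N(4) − N(6)) / N(2).
= (627 − 493) / 798 = 134 / 798 = 0.167920.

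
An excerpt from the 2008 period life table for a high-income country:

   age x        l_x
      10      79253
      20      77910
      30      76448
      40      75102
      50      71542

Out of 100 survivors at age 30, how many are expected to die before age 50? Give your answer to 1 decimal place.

The relevant probability is 1 − 71542/76448 = 0.064174.
Expected number = 100 × 0.064174 = 6.4.

6.4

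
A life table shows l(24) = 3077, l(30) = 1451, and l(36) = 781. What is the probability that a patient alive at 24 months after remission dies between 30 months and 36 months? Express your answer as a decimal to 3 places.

0.218

This is the probability of reaching 30 but not 36, conditional on being alive at 24: (l(30) − l(36)) / l(24).
= (1451 − 781) / 3077 = 670 / 3077 = 0.217745.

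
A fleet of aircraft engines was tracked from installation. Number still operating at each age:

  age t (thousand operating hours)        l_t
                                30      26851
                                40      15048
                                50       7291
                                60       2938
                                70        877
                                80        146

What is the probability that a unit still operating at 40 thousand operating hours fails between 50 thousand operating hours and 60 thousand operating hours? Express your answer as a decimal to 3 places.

This is the probability of reaching 50 but not 60, conditional on being operational at 40: (l_50 − l_60) / l_40.
= (7291 − 2938) / 15048 = 4353 / 15048 = 0.289274.

0.289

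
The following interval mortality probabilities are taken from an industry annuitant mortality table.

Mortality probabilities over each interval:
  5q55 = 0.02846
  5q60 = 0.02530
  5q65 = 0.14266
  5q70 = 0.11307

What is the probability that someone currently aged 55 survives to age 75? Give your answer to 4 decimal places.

0.7201

The overall survival probability is (1 − 0.02846) × (1 − 0.02530) × (1 − 0.14266) × (1 − 0.11307).
= 0.97154 × 0.97470 × 0.85734 × 0.88693 = 0.720069.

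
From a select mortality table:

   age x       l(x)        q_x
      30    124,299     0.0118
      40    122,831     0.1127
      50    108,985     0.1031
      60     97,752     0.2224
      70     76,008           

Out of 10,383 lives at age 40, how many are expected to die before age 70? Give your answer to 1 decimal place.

The relevant probability is 1 − 76,008/122,831 = 0.381199.
Expected number = 10,383 × 0.381199 = 3958.0.

3958.0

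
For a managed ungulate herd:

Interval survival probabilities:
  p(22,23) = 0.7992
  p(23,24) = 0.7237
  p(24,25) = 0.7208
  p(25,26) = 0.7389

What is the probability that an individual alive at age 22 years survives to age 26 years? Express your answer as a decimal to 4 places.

Survival from 22 to 26 is the product of surviving each interval: 0.7992 × 0.7237 × 0.7208 × 0.7389.
= 0.308045.

0.3080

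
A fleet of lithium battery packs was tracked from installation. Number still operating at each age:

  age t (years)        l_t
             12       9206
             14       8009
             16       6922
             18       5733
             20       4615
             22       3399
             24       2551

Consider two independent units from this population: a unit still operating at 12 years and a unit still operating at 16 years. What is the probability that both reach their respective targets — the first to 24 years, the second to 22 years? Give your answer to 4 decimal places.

p₁ = l_24/l_12 = 2551/9206 = 0.277102; p₂ = l_22/l_16 = 3399/6922 = 0.491043.
P(both) = p₁ × p₂ = 0.277102 × 0.491043 = 0.136069.

0.1361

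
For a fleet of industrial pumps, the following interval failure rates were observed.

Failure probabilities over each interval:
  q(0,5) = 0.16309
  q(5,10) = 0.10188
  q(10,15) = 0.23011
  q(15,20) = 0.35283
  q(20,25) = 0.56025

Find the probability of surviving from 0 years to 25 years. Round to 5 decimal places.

0.16469

Survival from 0 to 25 is the product of surviving each interval: (1 − 0.16309) × (1 − 0.10188) × (1 − 0.23011) × (1 − 0.35283) × (1 − 0.56025).
= 0.83691 × 0.89812 × 0.76989 × 0.64717 × 0.43975 = 0.164690.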